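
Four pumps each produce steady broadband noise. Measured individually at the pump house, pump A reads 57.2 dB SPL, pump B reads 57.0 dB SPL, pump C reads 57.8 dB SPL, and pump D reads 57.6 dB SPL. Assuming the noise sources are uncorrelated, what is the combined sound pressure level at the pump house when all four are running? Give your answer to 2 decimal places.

Incoherent sources sum as intensities:
L_total = 10·log₁₀(10^(57.2/10) + 10^(57.0/10) + 10^(57.8/10) + 10^(57.6/10)) = 10·log₁₀(2204000) = 63.43 dB SPL.

63.43 dB SPL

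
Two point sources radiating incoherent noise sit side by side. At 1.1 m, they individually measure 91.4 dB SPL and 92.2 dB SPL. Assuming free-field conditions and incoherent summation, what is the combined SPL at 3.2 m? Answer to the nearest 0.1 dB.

85.6 dB SPL

Combined at 1.1 m: 10·log₁₀(10^(91.4/10)+10^(92.2/10)) = 94.83 dB SPL.
Then apply −20·log₁₀(3.2/1.1) = -9.28 dB → 85.6 dB SPL.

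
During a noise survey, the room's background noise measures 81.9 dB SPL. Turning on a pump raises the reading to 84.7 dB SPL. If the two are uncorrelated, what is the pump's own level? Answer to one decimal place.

Remove the background by subtracting linear intensities:
L_src = 10·log₁₀(10^(84.7/10) − 10^(81.9/10)) = 10·log₁₀(140200000) = 81.5 dB SPL.

81.5 dB SPL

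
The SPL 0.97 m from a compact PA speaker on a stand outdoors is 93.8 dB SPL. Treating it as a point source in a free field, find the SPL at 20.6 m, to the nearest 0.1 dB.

Inverse-square spreading gives ΔL = −20·log₁₀(d₂/d₁).
ΔL = −20·log₁₀(20.6/0.97) = -26.54 dB, so L₂ = 93.8 + (-26.54) = 67.3 dB SPL.

67.3 dB SPL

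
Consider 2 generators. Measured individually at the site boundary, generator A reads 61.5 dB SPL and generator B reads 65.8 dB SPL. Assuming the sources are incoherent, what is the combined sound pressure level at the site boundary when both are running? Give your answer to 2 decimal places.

Add the sources as powers (linear), then convert back to dB:
L_total = 10·log₁₀(10^(61.5/10) + 10^(65.8/10)) = 10·log₁₀(5214000) = 67.17 dB SPL.

67.17 dB SPL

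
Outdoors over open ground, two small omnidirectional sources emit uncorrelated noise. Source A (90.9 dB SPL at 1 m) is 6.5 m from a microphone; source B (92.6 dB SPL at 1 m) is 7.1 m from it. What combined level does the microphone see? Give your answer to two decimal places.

78.14 dB SPL

At the listener: L_A = 90.9 − 20·log₁₀(6.5) = 74.642 dB; L_B = 92.6 − 20·log₁₀(7.1) = 75.575 dB.
Combined: 10·log₁₀(10^(74.642/10)+10^(75.575/10)) = 78.14 dB SPL.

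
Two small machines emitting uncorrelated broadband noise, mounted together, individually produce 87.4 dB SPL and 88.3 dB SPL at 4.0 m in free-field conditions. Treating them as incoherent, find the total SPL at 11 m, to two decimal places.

Combined at 4.0 m: 10·log₁₀(10^(87.4/10)+10^(88.3/10)) = 90.884 dB SPL.
Then apply −20·log₁₀(11/4.0) = -8.787 dB → 82.10 dB SPL.

82.10 dB SPL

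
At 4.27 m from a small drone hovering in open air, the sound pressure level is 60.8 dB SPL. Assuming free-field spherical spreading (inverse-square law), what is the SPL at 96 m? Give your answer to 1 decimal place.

Inverse-square spreading gives ΔL = −20·log₁₀(d₂/d₁).
ΔL = −20·log₁₀(96/4.27) = -27.04 dB, so L₂ = 60.8 + (-27.04) = 33.8 dB SPL.

33.8 dB SPL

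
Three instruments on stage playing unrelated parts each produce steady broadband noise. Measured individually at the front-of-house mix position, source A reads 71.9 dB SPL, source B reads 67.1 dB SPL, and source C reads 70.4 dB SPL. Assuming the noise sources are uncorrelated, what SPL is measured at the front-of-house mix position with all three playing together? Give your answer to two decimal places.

Add the sources as powers (linear), then convert back to dB:
L_total = 10·log₁₀(10^(71.9/10) + 10^(67.1/10) + 10^(70.4/10)) = 10·log₁₀(31580000) = 74.99 dB SPL.

74.99 dB SPL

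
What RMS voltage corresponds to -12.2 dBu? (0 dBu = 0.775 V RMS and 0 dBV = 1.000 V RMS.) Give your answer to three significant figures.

0.190 V

V = 0.775 V × 10^(-12.2/20).
= 0.775 × 0.2455 = 0.190 V.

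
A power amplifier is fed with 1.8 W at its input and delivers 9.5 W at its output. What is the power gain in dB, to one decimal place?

7.2 dB

For a power ratio, dB = 10·log₁₀(P₂/P₁).
10·log₁₀(9.5/1.8) = 10·log₁₀(5.278) = 7.2 dB.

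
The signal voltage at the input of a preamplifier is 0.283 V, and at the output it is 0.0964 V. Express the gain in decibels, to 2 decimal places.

Voltage is an amplitude quantity, so gain = 20·log₁₀(V_out/V_in).
20·log₁₀(0.0964/0.283) = 20·log₁₀(0.3406) = -9.35 dB.

-9.35 dB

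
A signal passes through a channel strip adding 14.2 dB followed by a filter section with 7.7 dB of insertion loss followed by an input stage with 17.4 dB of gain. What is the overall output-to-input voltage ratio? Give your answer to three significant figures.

15.7

Net gain = 14.2 + (−7.7) + 17.4 = 23.9 dB.
Voltage ratio = 10^(23.9/20) = 15.7.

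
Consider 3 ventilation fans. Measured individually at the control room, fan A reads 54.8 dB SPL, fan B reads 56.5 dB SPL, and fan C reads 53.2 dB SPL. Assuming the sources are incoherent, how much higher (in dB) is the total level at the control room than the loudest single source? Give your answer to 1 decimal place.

3.3 dB

Uncorrelated sources add in intensity (power), not in dB.
L_total = 10·log₁₀(10^(54.8/10) + 10^(56.5/10) + 10^(53.2/10)) = 59.81 dB SPL.
Excess over the loudest (56.5 dB): 59.81 − 56.5 = 3.3 dB.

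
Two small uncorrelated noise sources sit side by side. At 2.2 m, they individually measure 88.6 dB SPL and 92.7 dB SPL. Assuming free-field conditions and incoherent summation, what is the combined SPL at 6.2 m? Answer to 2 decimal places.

Combined at 2.2 m: 10·log₁₀(10^(88.6/10)+10^(92.7/10)) = 94.127 dB SPL.
Then apply −20·log₁₀(6.2/2.2) = -8.999 dB → 85.13 dB SPL.

85.13 dB SPL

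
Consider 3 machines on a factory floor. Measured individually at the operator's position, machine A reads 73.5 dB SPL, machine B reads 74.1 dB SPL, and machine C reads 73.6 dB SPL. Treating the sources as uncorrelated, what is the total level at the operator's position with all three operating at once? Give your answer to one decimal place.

78.5 dB SPL

Incoherent sources sum as intensities:
L_total = 10·log₁₀(10^(73.5/10) + 10^(74.1/10) + 10^(73.6/10)) = 10·log₁₀(71000000) = 78.5 dB SPL.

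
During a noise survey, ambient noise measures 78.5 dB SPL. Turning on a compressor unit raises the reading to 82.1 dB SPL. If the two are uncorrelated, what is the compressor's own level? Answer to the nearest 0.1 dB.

Background correction is a power subtraction:
L_src = 10·log₁₀(10^(82.1/10) − 10^(78.5/10)) = 10·log₁₀(91390000) = 79.6 dB SPL.

79.6 dB SPL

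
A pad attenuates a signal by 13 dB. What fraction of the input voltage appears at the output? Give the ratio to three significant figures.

Voltage ratio = 10^(dB/20).
10^(-13/20) = 10^(-0.6500) = 0.224.

0.224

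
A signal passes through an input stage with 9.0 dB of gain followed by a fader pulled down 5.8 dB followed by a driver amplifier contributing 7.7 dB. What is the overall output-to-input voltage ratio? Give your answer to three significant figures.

3.51

Net gain = 9.0 + (−5.8) + 7.7 = 10.9 dB.
Voltage ratio = 10^(10.9/20) = 3.51.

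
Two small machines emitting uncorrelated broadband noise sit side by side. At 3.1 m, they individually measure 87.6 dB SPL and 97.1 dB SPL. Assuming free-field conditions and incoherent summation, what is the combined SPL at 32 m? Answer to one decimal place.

77.3 dB SPL

Combined at 3.1 m: 10·log₁₀(10^(87.6/10)+10^(97.1/10)) = 97.56 dB SPL.
Then apply −20·log₁₀(32/3.1) = -20.28 dB → 77.3 dB SPL.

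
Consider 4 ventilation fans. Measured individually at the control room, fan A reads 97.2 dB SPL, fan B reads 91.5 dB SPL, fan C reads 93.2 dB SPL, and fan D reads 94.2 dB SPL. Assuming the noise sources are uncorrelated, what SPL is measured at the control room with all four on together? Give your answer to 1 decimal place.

100.6 dB SPL

Uncorrelated sources add in intensity (power), not in dB.
L_total = 10·log₁₀(10^(97.2/10) + 10^(91.5/10) + 10^(93.2/10) + 10^(94.2/10)) = 10·log₁₀(11380000000) = 100.6 dB SPL.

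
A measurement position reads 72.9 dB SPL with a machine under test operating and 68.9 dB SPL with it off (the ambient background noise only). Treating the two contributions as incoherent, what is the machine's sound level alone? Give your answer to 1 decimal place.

Remove the background by subtracting linear intensities:
L_src = 10·log₁₀(10^(72.9/10) − 10^(68.9/10)) = 10·log₁₀(11740000) = 70.7 dB SPL.

70.7 dB SPL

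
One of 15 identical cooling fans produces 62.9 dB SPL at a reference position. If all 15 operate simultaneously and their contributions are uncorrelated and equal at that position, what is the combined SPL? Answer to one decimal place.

74.7 dB SPL

15 equal incoherent sources raise the level by 10·log₁₀(15) = 11.76 dB.
L_total = 62.9 + 11.76 = 74.7 dB SPL.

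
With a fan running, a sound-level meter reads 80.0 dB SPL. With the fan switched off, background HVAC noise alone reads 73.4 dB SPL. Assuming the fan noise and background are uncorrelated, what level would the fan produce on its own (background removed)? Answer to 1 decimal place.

Remove the background by subtracting linear intensities:
L_src = 10·log₁₀(10^(80.0/10) − 10^(73.4/10)) = 10·log₁₀(78120000) = 78.9 dB SPL.

78.9 dB SPL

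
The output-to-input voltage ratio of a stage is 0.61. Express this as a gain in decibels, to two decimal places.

Voltage ratio → dB uses the 20·log₁₀ form:
20·log₁₀(0.61) = -4.29 dB.

-4.29 dB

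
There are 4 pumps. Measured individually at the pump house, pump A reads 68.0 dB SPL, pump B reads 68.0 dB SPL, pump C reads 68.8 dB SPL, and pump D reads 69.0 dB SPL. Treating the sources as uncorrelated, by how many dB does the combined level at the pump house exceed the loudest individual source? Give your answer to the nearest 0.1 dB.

5.5 dB

Incoherent sources sum as intensities:
L_total = 10·log₁₀(10^(68.0/10) + 10^(68.0/10) + 10^(68.8/10) + 10^(69.0/10)) = 74.49 dB SPL.
Excess over the loudest (69.0 dB): 74.49 − 69.0 = 5.5 dB.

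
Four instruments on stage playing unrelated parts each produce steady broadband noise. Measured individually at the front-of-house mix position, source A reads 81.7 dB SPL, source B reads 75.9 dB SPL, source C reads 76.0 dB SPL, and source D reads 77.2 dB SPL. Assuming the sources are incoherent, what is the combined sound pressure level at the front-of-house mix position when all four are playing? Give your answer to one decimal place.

Incoherent sources sum as intensities:
L_total = 10·log₁₀(10^(81.7/10) + 10^(75.9/10) + 10^(76.0/10) + 10^(77.2/10)) = 10·log₁₀(279100000) = 84.5 dB SPL.

84.5 dB SPL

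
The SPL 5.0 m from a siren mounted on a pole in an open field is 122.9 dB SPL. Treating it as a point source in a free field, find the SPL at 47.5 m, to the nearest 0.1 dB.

103.3 dB SPL

Inverse-square spreading gives ΔL = −20·log₁₀(d₂/d₁).
ΔL = −20·log₁₀(47.5/5.0) = -19.55 dB, so L₂ = 122.9 + (-19.55) = 103.3 dB SPL.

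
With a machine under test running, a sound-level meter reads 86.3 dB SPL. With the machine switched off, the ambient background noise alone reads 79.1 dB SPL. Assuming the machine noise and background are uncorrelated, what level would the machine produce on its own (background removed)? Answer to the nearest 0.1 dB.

Remove the background by subtracting linear intensities:
L_src = 10·log₁₀(10^(86.3/10) − 10^(79.1/10)) = 10·log₁₀(345300000) = 85.4 dB SPL.

85.4 dB SPL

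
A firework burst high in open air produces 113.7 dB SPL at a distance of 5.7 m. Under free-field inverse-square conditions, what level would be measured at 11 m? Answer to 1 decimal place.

108.0 dB SPL

For a point source in a free field, ΔL = −20·log₁₀(d₂/d₁).
ΔL = −20·log₁₀(11/5.7) = -5.71 dB, so L₂ = 113.7 + (-5.71) = 108.0 dB SPL.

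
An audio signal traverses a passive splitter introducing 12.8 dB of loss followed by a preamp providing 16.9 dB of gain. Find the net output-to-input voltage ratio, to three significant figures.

1.60

Net gain = (−12.8) + 16.9 = 4.1 dB.
Voltage ratio = 10^(4.1/20) = 1.60.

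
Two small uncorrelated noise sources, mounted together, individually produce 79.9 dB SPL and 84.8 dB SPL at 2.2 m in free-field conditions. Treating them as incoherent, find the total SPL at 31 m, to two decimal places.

63.04 dB SPL

Combined at 2.2 m: 10·log₁₀(10^(79.9/10)+10^(84.8/10)) = 86.018 dB SPL.
Then apply −20·log₁₀(31/2.2) = -22.979 dB → 63.04 dB SPL.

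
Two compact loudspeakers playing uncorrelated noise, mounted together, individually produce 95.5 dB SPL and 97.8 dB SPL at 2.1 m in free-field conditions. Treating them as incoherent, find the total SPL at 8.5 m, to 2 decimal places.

87.67 dB SPL

Combined at 2.1 m: 10·log₁₀(10^(95.5/10)+10^(97.8/10)) = 99.811 dB SPL.
Then apply −20·log₁₀(8.5/2.1) = -12.144 dB → 87.67 dB SPL.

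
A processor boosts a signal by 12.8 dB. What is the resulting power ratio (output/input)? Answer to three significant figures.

19.1

Power ratio = 10^(dB/10).
10^(12.8/10) = 10^(1.280) = 19.1.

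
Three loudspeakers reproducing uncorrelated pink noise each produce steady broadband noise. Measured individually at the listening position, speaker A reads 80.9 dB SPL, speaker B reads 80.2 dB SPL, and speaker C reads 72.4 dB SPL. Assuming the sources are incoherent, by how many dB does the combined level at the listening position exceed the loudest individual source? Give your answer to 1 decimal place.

Uncorrelated sources add in intensity (power), not in dB.
L_total = 10·log₁₀(10^(80.9/10) + 10^(80.2/10) + 10^(72.4/10)) = 83.89 dB SPL.
Excess over the loudest (80.9 dB): 83.89 − 80.9 = 3.0 dB.

3.0 dB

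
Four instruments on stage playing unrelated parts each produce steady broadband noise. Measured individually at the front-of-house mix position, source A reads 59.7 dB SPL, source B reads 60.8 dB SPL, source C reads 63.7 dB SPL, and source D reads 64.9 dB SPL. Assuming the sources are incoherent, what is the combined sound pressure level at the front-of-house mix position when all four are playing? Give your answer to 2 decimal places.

68.79 dB SPL

Incoherent sources sum as intensities:
L_total = 10·log₁₀(10^(59.7/10) + 10^(60.8/10) + 10^(63.7/10) + 10^(64.9/10)) = 10·log₁₀(7570000) = 68.79 dB SPL.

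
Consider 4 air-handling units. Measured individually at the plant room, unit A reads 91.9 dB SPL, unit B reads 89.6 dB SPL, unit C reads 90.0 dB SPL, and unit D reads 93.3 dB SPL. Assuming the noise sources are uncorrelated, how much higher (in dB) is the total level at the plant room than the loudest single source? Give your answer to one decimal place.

Incoherent sources sum as intensities:
L_total = 10·log₁₀(10^(91.9/10) + 10^(89.6/10) + 10^(90.0/10) + 10^(93.3/10)) = 97.48 dB SPL.
Excess over the loudest (93.3 dB): 97.48 − 93.3 = 4.2 dB.

4.2 dB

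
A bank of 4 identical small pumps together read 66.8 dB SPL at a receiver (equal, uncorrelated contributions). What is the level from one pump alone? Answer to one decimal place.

60.8 dB SPL

4 equal incoherent sources add 10·log₁₀(4) = 6.02 dB over one source.
L_one = 66.8 − 6.02 = 60.8 dB SPL.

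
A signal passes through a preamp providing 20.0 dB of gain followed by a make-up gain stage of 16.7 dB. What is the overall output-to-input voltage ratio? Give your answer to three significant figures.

68.4

Net gain = 20.0 + 16.7 = 36.7 dB.
Voltage ratio = 10^(36.7/20) = 68.4.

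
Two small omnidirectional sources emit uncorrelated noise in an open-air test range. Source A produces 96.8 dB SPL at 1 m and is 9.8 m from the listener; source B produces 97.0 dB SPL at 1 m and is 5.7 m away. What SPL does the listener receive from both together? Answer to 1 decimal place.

At the listener: L_A = 96.8 − 20·log₁₀(9.8) = 76.98 dB; L_B = 97.0 − 20·log₁₀(5.7) = 81.88 dB.
Combined: 10·log₁₀(10^(76.98/10)+10^(81.88/10)) = 83.1 dB SPL.

83.1 dB SPL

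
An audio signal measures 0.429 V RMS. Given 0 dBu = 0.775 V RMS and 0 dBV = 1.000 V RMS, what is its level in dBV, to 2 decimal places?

dBV = 20·log₁₀(V / 1.000 V).
20·log₁₀(0.429/1.000) = -7.35 dBV.

-7.35 dBV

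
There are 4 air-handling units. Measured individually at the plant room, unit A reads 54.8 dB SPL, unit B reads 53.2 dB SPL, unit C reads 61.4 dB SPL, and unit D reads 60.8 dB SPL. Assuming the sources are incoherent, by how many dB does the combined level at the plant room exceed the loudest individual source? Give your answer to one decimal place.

3.5 dB

Add the sources as powers (linear), then convert back to dB:
L_total = 10·log₁₀(10^(54.8/10) + 10^(53.2/10) + 10^(61.4/10) + 10^(60.8/10)) = 64.90 dB SPL.
Excess over the loudest (61.4 dB): 64.90 − 61.4 = 3.5 dB.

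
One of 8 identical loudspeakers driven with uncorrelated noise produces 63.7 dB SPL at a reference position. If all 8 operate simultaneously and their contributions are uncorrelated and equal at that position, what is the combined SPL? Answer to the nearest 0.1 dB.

8 equal incoherent sources raise the level by 10·log₁₀(8) = 9.03 dB.
L_total = 63.7 + 9.03 = 72.7 dB SPL.

72.7 dB SPL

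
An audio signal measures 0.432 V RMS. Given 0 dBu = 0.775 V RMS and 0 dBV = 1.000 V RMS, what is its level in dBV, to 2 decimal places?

-7.29 dBV

dBV = 20·log₁₀(V / 1.000 V).
20·log₁₀(0.432/1.000) = -7.29 dBV.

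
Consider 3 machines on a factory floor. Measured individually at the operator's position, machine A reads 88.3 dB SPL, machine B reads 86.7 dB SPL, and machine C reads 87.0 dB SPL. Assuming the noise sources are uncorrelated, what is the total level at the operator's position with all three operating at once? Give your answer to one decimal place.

Incoherent sources sum as intensities:
L_total = 10·log₁₀(10^(88.3/10) + 10^(86.7/10) + 10^(87.0/10)) = 10·log₁₀(1645000000) = 92.2 dB SPL.

92.2 dB SPL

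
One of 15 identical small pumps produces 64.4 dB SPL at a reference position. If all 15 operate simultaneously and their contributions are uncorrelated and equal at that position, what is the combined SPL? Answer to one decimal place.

15 equal incoherent sources raise the level by 10·log₁₀(15) = 11.76 dB.
L_total = 64.4 + 11.76 = 76.2 dB SPL.

76.2 dB SPL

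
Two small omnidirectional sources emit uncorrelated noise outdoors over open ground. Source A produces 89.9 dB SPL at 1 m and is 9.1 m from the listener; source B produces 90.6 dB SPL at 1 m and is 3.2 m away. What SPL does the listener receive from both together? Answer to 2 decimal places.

80.93 dB SPL

At the listener: L_A = 89.9 − 20·log₁₀(9.1) = 70.719 dB; L_B = 90.6 − 20·log₁₀(3.2) = 80.497 dB.
Combined: 10·log₁₀(10^(70.719/10)+10^(80.497/10)) = 80.93 dB SPL.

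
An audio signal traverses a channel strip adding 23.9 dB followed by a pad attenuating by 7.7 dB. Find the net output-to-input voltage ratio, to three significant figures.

6.46

Net gain = 23.9 + (−7.7) = 16.2 dB.
Voltage ratio = 10^(16.2/20) = 6.46.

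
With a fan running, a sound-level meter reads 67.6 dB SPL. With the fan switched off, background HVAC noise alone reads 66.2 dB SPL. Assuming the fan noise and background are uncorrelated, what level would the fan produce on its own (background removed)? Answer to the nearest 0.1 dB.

62.0 dB SPL

Subtract intensities: L_src = 10·log₁₀(10^(L_total/10) − 10^(L_bg/10)).
L_src = 10·log₁₀(10^(67.6/10) − 10^(66.2/10)) = 10·log₁₀(1586000) = 62.0 dB SPL.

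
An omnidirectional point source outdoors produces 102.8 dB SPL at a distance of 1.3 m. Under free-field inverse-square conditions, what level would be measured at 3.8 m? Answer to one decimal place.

Free-field point source: level drops by 20·log₁₀ of the distance ratio.
ΔL = −20·log₁₀(3.8/1.3) = -9.32 dB, so L₂ = 102.8 + (-9.32) = 93.5 dB SPL.

93.5 dB SPL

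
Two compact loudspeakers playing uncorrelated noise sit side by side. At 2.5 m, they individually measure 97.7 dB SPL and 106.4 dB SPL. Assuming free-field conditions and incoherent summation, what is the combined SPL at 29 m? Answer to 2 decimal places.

Combined at 2.5 m: 10·log₁₀(10^(97.7/10)+10^(106.4/10)) = 106.950 dB SPL.
Then apply −20·log₁₀(29/2.5) = -21.289 dB → 85.66 dB SPL.

85.66 dB SPL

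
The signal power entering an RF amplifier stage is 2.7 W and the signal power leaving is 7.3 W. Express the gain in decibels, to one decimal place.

Power is a power quantity, so gain = 10·log₁₀(P_out/P_in).
10·log₁₀(7.3/2.7) = 10·log₁₀(2.704) = 4.3 dB.

4.3 dB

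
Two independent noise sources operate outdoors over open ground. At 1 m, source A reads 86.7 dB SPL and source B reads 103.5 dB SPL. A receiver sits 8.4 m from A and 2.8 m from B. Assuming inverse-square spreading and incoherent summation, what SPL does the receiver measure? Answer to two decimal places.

At the listener: L_A = 86.7 − 20·log₁₀(8.4) = 68.214 dB; L_B = 103.5 − 20·log₁₀(2.8) = 94.557 dB.
Combined: 10·log₁₀(10^(68.214/10)+10^(94.557/10)) = 94.57 dB SPL.

94.57 dB SPL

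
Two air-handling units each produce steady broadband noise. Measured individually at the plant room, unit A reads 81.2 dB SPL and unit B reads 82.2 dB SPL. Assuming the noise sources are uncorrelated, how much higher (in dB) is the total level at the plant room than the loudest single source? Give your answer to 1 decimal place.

Incoherent sources sum as intensities:
L_total = 10·log₁₀(10^(81.2/10) + 10^(82.2/10)) = 84.74 dB SPL.
Excess over the loudest (82.2 dB): 84.74 − 82.2 = 2.5 dB.

2.5 dB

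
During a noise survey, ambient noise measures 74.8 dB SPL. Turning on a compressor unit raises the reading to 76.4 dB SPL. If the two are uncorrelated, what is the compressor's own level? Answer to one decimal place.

Background correction is a power subtraction:
L_src = 10·log₁₀(10^(76.4/10) − 10^(74.8/10)) = 10·log₁₀(13450000) = 71.3 dB SPL.

71.3 dB SPL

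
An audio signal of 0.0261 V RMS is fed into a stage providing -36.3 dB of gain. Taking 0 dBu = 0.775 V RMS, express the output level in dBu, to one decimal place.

-65.8 dBu

Input level: 20·log₁₀(0.0261/0.775) = -29.45 dBu.
Output: -29.45 − 36.3 = -65.8 dBu.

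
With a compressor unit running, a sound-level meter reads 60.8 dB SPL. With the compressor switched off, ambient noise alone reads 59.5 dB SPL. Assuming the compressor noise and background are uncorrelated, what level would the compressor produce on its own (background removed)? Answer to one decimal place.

54.9 dB SPL

Subtract intensities: L_src = 10·log₁₀(10^(L_total/10) − 10^(L_bg/10)).
L_src = 10·log₁₀(10^(60.8/10) − 10^(59.5/10)) = 10·log₁₀(311000) = 54.9 dB SPL.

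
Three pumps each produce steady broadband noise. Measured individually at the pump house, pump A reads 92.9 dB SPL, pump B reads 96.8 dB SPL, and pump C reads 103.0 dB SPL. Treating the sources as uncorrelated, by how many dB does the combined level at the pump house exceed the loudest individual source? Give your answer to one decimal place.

1.3 dB

Incoherent sources sum as intensities:
L_total = 10·log₁₀(10^(92.9/10) + 10^(96.8/10) + 10^(103.0/10)) = 104.26 dB SPL.
Excess over the loudest (103.0 dB): 104.26 − 103.0 = 1.3 dB.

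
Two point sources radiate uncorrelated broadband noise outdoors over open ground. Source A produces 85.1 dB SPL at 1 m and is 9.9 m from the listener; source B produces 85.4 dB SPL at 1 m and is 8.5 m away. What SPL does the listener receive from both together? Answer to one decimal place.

At the listener: L_A = 85.1 − 20·log₁₀(9.9) = 65.19 dB; L_B = 85.4 − 20·log₁₀(8.5) = 66.81 dB.
Combined: 10·log₁₀(10^(65.19/10)+10^(66.81/10)) = 69.1 dB SPL.

69.1 dB SPL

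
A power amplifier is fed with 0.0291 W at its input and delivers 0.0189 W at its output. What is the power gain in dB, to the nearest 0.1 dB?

Power is a power quantity, so gain = 10·log₁₀(P_out/P_in).
10·log₁₀(0.0189/0.0291) = 10·log₁₀(0.6495) = -1.9 dB.

-1.9 dB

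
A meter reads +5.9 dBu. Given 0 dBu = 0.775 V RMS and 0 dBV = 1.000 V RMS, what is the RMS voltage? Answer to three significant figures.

V = 0.775 V × 10^(+5.9/20).
= 0.775 × 1.972 = 1.53 V.

1.53 V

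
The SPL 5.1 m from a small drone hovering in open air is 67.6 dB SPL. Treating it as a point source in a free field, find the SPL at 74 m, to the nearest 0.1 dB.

Free-field point source: level drops by 20·log₁₀ of the distance ratio.
ΔL = −20·log₁₀(74/5.1) = -23.23 dB, so L₂ = 67.6 + (-23.23) = 44.4 dB SPL.

44.4 dB SPL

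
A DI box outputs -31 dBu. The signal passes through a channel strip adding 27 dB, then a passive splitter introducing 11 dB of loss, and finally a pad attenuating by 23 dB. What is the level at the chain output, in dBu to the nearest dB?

-38 dBu

In dB, series stages simply add:
-31 + 27 − 11 − 23 = -38 dBu.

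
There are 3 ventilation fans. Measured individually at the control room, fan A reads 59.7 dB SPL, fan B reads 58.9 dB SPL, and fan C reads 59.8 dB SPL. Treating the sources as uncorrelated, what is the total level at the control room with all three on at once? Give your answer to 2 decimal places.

64.26 dB SPL

Add the sources as powers (linear), then convert back to dB:
L_total = 10·log₁₀(10^(59.7/10) + 10^(58.9/10) + 10^(59.8/10)) = 10·log₁₀(2664000) = 64.26 dB SPL.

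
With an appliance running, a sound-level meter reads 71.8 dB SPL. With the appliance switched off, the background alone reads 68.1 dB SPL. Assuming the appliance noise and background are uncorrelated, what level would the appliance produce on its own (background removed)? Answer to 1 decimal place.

Remove the background by subtracting linear intensities:
L_src = 10·log₁₀(10^(71.8/10) − 10^(68.1/10)) = 10·log₁₀(8679000) = 69.4 dB SPL.

69.4 dB SPL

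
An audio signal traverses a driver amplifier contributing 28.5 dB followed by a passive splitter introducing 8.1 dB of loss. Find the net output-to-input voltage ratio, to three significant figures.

Net gain = 28.5 + (−8.1) = 20.4 dB.
Voltage ratio = 10^(20.4/20) = 10.5.

10.5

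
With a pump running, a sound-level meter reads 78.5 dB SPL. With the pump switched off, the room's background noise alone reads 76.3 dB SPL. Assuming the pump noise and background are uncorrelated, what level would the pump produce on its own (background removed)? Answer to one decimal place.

Background correction is a power subtraction:
L_src = 10·log₁₀(10^(78.5/10) − 10^(76.3/10)) = 10·log₁₀(28140000) = 74.5 dB SPL.

74.5 dB SPL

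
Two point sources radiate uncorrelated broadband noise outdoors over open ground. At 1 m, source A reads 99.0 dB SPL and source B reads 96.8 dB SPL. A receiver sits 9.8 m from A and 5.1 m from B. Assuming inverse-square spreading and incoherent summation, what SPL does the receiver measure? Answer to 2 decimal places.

At the listener: L_A = 99.0 − 20·log₁₀(9.8) = 79.175 dB; L_B = 96.8 − 20·log₁₀(5.1) = 82.649 dB.
Combined: 10·log₁₀(10^(79.175/10)+10^(82.649/10)) = 84.26 dB SPL.

84.26 dB SPL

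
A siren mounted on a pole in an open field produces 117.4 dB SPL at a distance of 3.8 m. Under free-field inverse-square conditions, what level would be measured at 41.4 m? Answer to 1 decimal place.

96.7 dB SPL

Inverse-square spreading gives ΔL = −20·log₁₀(d₂/d₁).
ΔL = −20·log₁₀(41.4/3.8) = -20.74 dB, so L₂ = 117.4 + (-20.74) = 96.7 dB SPL.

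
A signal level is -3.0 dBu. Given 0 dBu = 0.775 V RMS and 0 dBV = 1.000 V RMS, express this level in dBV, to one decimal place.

-5.2 dBV

The offset between the scales is 20·log₁₀(0.775/1.000) = −2.214 dB.
So dBV = -3.0 − 2.214 = -5.2 dBV.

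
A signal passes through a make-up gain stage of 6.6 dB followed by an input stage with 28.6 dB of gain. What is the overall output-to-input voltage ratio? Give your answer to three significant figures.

57.5

Net gain = 6.6 + 28.6 = 35.2 dB.
Voltage ratio = 10^(35.2/20) = 57.5.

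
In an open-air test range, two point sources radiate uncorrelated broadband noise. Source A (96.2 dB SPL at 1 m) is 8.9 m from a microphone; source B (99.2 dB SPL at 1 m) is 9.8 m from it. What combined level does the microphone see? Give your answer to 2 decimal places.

81.44 dB SPL

At the listener: L_A = 96.2 − 20·log₁₀(8.9) = 77.212 dB; L_B = 99.2 − 20·log₁₀(9.8) = 79.375 dB.
Combined: 10·log₁₀(10^(77.212/10)+10^(79.375/10)) = 81.44 dB SPL.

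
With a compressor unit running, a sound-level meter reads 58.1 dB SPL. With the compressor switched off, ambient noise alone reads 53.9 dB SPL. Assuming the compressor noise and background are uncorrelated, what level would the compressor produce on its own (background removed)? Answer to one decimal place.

56.0 dB SPL

Subtract intensities: L_src = 10·log₁₀(10^(L_total/10) − 10^(L_bg/10)).
L_src = 10·log₁₀(10^(58.1/10) − 10^(53.9/10)) = 10·log₁₀(400200) = 56.0 dB SPL.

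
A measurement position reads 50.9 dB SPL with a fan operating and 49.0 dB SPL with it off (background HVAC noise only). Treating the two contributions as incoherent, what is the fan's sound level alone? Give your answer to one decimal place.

46.4 dB SPL

Remove the background by subtracting linear intensities:
L_src = 10·log₁₀(10^(50.9/10) − 10^(49.0/10)) = 10·log₁₀(43590) = 46.4 dB SPL.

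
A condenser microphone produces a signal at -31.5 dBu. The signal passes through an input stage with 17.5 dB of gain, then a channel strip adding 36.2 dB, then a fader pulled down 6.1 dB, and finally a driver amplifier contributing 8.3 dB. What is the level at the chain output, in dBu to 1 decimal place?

+24.4 dBu

In dB, series stages simply add:
-31.5 + 17.5 + 36.2 − 6.1 + 8.3 = +24.4 dBu.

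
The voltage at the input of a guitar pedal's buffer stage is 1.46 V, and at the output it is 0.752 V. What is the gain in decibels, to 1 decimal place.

For a voltage ratio, dB = 20·log₁₀(V₂/V₁).
20·log₁₀(0.752/1.46) = 20·log₁₀(0.5151) = -5.8 dB.

-5.8 dB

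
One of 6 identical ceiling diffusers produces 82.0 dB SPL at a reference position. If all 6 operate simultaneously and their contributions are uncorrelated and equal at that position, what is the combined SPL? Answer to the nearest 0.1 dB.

89.8 dB SPL

6 equal incoherent sources raise the level by 10·log₁₀(6) = 7.78 dB.
L_total = 82.0 + 7.78 = 89.8 dB SPL.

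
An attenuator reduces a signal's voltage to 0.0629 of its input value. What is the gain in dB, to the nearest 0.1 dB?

For a voltage ratio, dB = 20·log₁₀(V₂/V₁).
20·log₁₀(0.0629) = -24.0 dB.

-24.0 dB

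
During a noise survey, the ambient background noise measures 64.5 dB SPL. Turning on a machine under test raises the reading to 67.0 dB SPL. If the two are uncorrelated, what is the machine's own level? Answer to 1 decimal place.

Subtract intensities: L_src = 10·log₁₀(10^(L_total/10) − 10^(L_bg/10)).
L_src = 10·log₁₀(10^(67.0/10) − 10^(64.5/10)) = 10·log₁₀(2193000) = 63.4 dB SPL.

63.4 dB SPL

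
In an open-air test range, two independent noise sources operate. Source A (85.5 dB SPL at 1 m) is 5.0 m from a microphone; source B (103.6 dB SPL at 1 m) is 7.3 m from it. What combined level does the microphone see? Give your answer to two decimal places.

At the listener: L_A = 85.5 − 20·log₁₀(5.0) = 71.521 dB; L_B = 103.6 − 20·log₁₀(7.3) = 86.334 dB.
Combined: 10·log₁₀(10^(71.521/10)+10^(86.334/10)) = 86.47 dB SPL.

86.47 dB SPL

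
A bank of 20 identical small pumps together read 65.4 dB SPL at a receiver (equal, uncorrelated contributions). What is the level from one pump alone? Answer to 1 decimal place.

20 equal incoherent sources add 10·log₁₀(20) = 13.01 dB over one source.
L_one = 65.4 − 13.01 = 52.4 dB SPL.

52.4 dB SPL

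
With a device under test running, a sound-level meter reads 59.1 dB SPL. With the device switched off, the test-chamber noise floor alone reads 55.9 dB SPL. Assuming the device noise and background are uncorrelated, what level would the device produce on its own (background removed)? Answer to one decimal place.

Background correction is a power subtraction:
L_src = 10·log₁₀(10^(59.1/10) − 10^(55.9/10)) = 10·log₁₀(423800) = 56.3 dB SPL.

56.3 dB SPL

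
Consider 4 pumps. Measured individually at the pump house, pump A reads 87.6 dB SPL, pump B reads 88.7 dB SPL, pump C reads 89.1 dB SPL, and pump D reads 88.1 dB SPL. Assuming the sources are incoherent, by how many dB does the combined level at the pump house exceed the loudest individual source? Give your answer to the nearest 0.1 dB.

5.3 dB

Incoherent sources sum as intensities:
L_total = 10·log₁₀(10^(87.6/10) + 10^(88.7/10) + 10^(89.1/10) + 10^(88.1/10)) = 94.43 dB SPL.
Excess over the loudest (89.1 dB): 94.43 − 89.1 = 5.3 dB.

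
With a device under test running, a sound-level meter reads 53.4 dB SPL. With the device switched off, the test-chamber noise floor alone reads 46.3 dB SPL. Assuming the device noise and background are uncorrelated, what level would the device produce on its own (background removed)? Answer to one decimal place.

Remove the background by subtracting linear intensities:
L_src = 10·log₁₀(10^(53.4/10) − 10^(46.3/10)) = 10·log₁₀(176100) = 52.5 dB SPL.

52.5 dB SPL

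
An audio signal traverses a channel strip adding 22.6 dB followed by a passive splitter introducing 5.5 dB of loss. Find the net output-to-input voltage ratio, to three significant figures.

7.16

Net gain = 22.6 + (−5.5) = 17.1 dB.
Voltage ratio = 10^(17.1/20) = 7.16.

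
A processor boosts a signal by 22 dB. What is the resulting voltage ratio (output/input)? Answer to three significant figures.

12.6

Voltage ratio = 10^(dB/20).
10^(22/20) = 10^(1.100) = 12.6.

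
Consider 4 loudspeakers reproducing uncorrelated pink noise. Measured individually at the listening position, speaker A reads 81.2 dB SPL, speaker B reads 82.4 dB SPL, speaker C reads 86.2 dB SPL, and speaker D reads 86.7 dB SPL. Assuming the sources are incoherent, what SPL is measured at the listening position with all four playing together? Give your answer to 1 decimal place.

Uncorrelated sources add in intensity (power), not in dB.
L_total = 10·log₁₀(10^(81.2/10) + 10^(82.4/10) + 10^(86.2/10) + 10^(86.7/10)) = 10·log₁₀(1190000000) = 90.8 dB SPL.

90.8 dB SPL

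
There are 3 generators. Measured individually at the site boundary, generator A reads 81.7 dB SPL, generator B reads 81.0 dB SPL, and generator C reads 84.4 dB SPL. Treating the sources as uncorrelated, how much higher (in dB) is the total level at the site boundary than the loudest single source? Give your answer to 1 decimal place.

Uncorrelated sources add in intensity (power), not in dB.
L_total = 10·log₁₀(10^(81.7/10) + 10^(81.0/10) + 10^(84.4/10)) = 87.40 dB SPL.
Excess over the loudest (84.4 dB): 87.40 − 84.4 = 3.0 dB.

3.0 dB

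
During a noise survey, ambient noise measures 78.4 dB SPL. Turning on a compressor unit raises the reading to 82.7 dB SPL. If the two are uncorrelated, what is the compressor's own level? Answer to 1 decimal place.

Subtract intensities: L_src = 10·log₁₀(10^(L_total/10) − 10^(L_bg/10)).
L_src = 10·log₁₀(10^(82.7/10) − 10^(78.4/10)) = 10·log₁₀(117000000) = 80.7 dB SPL.

80.7 dB SPL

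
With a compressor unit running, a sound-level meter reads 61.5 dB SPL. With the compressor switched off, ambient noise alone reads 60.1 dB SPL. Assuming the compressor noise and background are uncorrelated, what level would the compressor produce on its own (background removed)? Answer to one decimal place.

55.9 dB SPL

Remove the background by subtracting linear intensities:
L_src = 10·log₁₀(10^(61.5/10) − 10^(60.1/10)) = 10·log₁₀(389200) = 55.9 dB SPL.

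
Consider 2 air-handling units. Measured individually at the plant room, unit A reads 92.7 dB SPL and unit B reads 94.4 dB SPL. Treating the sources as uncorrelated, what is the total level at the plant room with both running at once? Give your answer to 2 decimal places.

96.64 dB SPL

Incoherent sources sum as intensities:
L_total = 10·log₁₀(10^(92.7/10) + 10^(94.4/10)) = 10·log₁₀(4616000000) = 96.64 dB SPL.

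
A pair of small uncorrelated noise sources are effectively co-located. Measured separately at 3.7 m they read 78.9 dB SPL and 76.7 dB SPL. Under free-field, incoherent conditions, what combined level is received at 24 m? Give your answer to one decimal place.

Combined at 3.7 m: 10·log₁₀(10^(78.9/10)+10^(76.7/10)) = 80.95 dB SPL.
Then apply −20·log₁₀(24/3.7) = -16.24 dB → 64.7 dB SPL.

64.7 dB SPL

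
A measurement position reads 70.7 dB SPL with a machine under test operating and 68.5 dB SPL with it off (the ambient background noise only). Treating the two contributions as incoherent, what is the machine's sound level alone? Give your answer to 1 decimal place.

Remove the background by subtracting linear intensities:
L_src = 10·log₁₀(10^(70.7/10) − 10^(68.5/10)) = 10·log₁₀(4670000) = 66.7 dB SPL.

66.7 dB SPL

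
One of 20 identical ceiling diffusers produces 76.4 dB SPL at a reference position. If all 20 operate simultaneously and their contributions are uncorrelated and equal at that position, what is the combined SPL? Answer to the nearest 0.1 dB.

89.4 dB SPL

20 equal incoherent sources raise the level by 10·log₁₀(20) = 13.01 dB.
L_total = 76.4 + 13.01 = 89.4 dB SPL.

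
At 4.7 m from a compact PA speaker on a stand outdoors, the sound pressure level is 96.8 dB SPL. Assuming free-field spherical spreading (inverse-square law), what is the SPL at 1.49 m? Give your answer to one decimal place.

106.8 dB SPL

Inverse-square spreading gives ΔL = −20·log₁₀(d₂/d₁).
ΔL = −20·log₁₀(1.49/4.7) = 9.98 dB, so L₂ = 96.8 + (9.98) = 106.8 dB SPL.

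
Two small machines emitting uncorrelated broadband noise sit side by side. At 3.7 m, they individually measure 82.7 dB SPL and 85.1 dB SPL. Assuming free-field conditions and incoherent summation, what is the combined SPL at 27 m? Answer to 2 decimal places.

Combined at 3.7 m: 10·log₁₀(10^(82.7/10)+10^(85.1/10)) = 87.074 dB SPL.
Then apply −20·log₁₀(27/3.7) = -17.263 dB → 69.81 dB SPL.

69.81 dB SPL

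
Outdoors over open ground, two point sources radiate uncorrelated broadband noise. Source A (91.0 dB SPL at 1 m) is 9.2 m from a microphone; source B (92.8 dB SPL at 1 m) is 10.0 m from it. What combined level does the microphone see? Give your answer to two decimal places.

At the listener: L_A = 91.0 − 20·log₁₀(9.2) = 71.724 dB; L_B = 92.8 − 20·log₁₀(10.0) = 72.800 dB.
Combined: 10·log₁₀(10^(71.724/10)+10^(72.800/10)) = 75.31 dB SPL.

75.31 dB SPL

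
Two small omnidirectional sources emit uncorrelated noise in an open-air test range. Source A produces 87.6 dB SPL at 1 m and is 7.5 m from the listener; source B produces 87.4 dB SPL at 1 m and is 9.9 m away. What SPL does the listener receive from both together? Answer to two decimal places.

At the listener: L_A = 87.6 − 20·log₁₀(7.5) = 70.099 dB; L_B = 87.4 − 20·log₁₀(9.9) = 67.487 dB.
Combined: 10·log₁₀(10^(70.099/10)+10^(67.487/10)) = 72.00 dB SPL.

72.00 dB SPL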